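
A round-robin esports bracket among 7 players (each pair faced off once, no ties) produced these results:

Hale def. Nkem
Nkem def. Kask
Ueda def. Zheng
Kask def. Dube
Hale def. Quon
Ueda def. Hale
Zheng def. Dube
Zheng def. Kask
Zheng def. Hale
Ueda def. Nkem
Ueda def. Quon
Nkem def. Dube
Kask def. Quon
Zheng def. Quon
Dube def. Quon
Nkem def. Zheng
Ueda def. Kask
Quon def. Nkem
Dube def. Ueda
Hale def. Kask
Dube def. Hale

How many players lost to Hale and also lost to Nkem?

Hale beat: Quon, Kask, Nkem.
Nkem beat: Zheng, Dube, Kask.
Both beat: Kask — 1.

1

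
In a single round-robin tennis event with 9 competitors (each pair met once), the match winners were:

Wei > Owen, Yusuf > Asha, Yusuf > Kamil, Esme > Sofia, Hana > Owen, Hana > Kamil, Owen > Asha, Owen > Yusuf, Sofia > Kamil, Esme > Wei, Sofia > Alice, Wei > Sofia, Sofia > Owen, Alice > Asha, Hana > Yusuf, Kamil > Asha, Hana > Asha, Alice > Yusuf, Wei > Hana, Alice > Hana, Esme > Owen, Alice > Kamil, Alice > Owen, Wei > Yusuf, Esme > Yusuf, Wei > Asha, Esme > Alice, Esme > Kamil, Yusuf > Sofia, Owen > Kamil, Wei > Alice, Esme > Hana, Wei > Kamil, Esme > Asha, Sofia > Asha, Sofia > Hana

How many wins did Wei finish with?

7

Wei's results: beat Kamil, Sofia, Owen, Hana, Asha, Alice, Yusuf; lost to Esme.
That is 7 wins.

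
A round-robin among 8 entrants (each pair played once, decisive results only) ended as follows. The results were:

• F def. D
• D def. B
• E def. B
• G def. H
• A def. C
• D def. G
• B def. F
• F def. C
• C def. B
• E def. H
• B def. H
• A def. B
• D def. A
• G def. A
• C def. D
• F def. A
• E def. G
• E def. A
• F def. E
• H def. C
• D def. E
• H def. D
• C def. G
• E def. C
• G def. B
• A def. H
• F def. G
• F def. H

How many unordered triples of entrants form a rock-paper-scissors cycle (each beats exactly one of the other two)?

Win totals: A 3, B 2, C 3, D 4, E 5, F 6, G 3, H 2.
An entrant with w wins dominates both others in C(w,2) triples; summing gives 3 + 1 + 3 + 6 + 10 + 15 + 3 + 1 = 42 transitive triples.
Total triples C(8,3) = 56, so cyclic triples = 56 − 42 = 14.

14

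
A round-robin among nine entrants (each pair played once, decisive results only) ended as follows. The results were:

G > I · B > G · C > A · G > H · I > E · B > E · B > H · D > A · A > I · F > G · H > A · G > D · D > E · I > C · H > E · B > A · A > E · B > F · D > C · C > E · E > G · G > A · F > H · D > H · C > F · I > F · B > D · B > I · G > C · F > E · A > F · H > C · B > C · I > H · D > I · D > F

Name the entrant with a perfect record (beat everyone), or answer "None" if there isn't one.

B

B has 8 wins out of 8 opponents — a perfect record.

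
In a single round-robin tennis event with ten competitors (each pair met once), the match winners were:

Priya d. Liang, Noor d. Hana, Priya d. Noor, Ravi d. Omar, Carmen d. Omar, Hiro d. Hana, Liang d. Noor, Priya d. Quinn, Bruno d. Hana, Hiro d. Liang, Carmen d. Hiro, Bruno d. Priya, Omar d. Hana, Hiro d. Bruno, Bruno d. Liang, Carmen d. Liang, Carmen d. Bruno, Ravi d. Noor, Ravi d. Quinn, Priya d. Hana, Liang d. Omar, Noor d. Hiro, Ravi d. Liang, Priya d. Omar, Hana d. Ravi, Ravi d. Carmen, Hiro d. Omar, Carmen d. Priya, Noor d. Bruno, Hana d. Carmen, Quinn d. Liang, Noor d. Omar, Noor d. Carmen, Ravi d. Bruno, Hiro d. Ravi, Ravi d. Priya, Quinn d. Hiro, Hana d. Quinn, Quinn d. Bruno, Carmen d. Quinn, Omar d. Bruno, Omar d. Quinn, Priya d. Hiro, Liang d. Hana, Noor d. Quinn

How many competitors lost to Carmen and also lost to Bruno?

Carmen beat: Bruno, Quinn, Omar, Liang, Priya, Hiro.
Bruno beat: Hana, Liang, Priya.
Both beat: Liang, Priya — 2.

2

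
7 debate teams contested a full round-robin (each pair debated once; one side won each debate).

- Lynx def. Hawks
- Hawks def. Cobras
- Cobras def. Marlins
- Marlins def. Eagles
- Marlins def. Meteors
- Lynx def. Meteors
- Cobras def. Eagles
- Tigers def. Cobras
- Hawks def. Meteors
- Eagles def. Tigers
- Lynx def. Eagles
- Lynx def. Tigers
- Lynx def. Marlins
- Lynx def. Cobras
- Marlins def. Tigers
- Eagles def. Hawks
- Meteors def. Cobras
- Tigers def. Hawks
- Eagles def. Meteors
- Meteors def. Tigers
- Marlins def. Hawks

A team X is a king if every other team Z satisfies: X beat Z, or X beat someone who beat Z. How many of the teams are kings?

1

Tigers cannot reach Lynx in two steps.
Cobras cannot reach Lynx in two steps.
Hawks cannot reach Lynx in two steps.
Eagles cannot reach Lynx, Marlins in two steps.
Lynx reaches everyone (king).
Meteors cannot reach Lynx in two steps.
Marlins cannot reach Lynx in two steps.
Kings: Lynx — 1.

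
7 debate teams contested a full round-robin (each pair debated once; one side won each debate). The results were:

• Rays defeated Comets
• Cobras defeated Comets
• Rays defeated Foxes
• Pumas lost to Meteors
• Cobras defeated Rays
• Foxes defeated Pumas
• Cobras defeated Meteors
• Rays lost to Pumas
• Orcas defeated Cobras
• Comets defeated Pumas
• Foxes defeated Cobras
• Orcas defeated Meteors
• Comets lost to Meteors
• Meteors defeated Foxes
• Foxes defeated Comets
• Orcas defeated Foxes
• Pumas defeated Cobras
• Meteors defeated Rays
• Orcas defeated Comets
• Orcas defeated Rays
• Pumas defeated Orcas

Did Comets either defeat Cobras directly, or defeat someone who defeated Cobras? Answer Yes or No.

Comets did not beat Cobras directly.
Comets beat Pumas. Of those, Pumas beat Cobras.

Yes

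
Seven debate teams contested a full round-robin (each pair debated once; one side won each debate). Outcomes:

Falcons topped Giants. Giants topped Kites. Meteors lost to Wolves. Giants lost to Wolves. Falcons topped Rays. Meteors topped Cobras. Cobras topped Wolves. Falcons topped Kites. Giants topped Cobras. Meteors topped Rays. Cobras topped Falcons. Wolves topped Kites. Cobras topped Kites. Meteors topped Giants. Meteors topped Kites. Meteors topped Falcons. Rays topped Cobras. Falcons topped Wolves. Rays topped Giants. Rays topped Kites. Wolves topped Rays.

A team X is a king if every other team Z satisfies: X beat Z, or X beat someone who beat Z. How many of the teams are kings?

Wolves reaches everyone (king).
Cobras reaches everyone (king).
Rays cannot reach Meteors in two steps.
Giants cannot reach Rays, Meteors in two steps.
Meteors reaches everyone (king).
Falcons reaches everyone (king).
Kites cannot reach Wolves, Cobras, Rays, Giants, Meteors, Falcons in two steps.
Kings: Wolves, Cobras, Meteors, Falcons — 4.

4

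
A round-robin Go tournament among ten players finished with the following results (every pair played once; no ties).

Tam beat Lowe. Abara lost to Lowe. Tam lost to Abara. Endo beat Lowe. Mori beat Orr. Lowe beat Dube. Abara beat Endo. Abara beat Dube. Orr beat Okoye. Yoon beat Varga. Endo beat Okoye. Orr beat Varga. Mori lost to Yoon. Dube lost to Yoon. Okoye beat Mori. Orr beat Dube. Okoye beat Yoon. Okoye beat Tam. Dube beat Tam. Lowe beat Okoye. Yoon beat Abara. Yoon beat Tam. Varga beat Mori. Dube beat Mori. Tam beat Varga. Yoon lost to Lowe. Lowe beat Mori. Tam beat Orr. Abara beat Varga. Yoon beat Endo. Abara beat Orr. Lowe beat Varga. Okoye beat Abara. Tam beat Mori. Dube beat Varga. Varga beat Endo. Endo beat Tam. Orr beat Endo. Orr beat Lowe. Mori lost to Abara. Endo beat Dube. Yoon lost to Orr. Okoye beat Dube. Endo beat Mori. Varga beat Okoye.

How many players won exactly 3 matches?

Win totals: Tam 4, Endo 5, Okoye 5, Varga 3, Orr 6, Yoon 6, Lowe 6, Mori 1, Abara 6, Dube 3.
Exactly 3: Varga, Dube — 2 players.

2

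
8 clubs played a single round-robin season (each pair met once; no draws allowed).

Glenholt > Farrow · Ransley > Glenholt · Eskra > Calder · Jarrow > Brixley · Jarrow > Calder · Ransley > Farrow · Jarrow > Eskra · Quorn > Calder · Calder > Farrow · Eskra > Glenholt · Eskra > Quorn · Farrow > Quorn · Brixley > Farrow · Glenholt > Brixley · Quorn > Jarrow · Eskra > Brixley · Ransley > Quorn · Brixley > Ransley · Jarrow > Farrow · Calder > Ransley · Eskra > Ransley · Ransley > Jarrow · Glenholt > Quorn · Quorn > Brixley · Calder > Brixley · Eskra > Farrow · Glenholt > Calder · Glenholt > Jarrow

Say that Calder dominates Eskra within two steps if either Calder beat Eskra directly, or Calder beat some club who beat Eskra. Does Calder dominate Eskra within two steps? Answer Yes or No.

No

Calder did not beat Eskra directly.
Calder beat Ransley, Brixley, Farrow, but each of them lost to Eskra. No two-step path.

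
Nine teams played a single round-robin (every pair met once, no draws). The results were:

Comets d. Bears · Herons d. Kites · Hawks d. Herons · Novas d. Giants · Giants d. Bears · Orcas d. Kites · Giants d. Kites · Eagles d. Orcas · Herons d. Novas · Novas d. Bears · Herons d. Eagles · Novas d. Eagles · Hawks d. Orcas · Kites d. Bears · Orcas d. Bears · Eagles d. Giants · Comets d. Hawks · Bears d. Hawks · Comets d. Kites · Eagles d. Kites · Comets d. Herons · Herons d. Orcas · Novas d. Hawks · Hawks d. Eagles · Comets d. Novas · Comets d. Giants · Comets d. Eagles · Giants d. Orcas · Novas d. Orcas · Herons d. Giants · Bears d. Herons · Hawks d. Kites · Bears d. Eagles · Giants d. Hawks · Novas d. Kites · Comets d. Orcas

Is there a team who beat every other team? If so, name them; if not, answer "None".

Comets has 8 wins out of 8 opponents — a perfect record.

Comets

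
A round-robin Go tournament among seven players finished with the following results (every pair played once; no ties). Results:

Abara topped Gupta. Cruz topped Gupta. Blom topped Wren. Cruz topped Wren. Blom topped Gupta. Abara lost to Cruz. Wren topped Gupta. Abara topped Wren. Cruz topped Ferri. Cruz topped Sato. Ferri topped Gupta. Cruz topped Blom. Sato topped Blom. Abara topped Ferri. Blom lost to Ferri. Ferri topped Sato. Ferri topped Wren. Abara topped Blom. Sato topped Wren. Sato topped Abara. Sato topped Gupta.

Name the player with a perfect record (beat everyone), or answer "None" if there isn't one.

Cruz has 6 wins out of 6 opponents — a perfect record.

Cruz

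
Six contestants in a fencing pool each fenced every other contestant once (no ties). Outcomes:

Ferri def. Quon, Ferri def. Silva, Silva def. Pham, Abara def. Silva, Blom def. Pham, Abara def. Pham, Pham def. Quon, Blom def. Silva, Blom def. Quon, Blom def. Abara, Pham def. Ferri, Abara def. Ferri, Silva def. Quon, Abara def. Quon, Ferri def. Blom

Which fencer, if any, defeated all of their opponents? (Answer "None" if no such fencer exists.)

Highest win total is Blom with 4 (out of 5 possible).
Blom lost to Ferri, so no fencer went undefeated.

None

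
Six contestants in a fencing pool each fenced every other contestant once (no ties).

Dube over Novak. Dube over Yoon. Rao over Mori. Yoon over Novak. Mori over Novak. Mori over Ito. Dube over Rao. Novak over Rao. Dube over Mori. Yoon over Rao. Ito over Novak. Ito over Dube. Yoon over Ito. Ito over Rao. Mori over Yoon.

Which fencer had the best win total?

Win totals: Ito 3, Novak 1, Mori 3, Dube 4, Rao 1, Yoon 3.
Dube leads with 4 wins (next highest: 3).

Dube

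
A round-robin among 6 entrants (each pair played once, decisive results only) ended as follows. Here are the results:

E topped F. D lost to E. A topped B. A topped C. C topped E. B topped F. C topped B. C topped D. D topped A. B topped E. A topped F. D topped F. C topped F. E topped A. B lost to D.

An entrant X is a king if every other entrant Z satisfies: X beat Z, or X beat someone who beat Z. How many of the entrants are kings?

A reaches everyone (king).
B cannot reach C in two steps.
C reaches everyone (king).
D reaches everyone (king).
E reaches everyone (king).
F cannot reach A, B, C, D, E in two steps.
Kings: A, C, D, E — 4.

4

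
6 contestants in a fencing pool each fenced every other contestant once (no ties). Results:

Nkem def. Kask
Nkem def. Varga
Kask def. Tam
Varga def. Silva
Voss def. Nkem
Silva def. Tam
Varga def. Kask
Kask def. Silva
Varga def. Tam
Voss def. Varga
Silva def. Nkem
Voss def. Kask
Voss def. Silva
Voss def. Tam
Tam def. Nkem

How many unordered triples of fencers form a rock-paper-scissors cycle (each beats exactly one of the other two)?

Of the C(6,3) = 20 triples, the cyclic ones are: {Nkem, Kask, Silva}; {Nkem, Kask, Tam}; {Nkem, Silva, Varga}; {Nkem, Varga, Tam}.
That is 4.

4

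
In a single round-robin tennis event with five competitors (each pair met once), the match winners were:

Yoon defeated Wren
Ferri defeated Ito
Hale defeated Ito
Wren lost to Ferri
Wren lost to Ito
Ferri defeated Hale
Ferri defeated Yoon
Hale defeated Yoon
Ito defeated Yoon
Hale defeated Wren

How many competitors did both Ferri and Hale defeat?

3

Ferri beat: Ito, Wren, Hale, Yoon.
Hale beat: Ito, Wren, Yoon.
Both beat: Ito, Wren, Yoon — 3.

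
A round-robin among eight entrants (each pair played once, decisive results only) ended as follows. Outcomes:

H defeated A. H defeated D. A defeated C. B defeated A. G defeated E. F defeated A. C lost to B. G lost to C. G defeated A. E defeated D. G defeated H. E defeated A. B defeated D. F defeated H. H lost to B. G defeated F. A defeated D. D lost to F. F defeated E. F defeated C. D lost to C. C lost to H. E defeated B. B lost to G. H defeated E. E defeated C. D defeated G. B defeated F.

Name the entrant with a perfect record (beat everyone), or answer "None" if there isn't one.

None

Highest win total is G with 5 (out of 7 possible).
G lost to C, D, so no entrant went undefeated.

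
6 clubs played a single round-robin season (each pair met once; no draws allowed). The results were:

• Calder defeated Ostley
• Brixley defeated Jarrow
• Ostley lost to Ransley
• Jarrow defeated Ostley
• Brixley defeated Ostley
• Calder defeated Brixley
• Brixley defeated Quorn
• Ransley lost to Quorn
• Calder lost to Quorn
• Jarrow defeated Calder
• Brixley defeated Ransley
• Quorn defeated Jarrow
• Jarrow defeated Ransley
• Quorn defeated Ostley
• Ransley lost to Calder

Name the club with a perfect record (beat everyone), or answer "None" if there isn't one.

Highest win total is Quorn with 4 (out of 5 possible).
Quorn lost to Brixley, so no club went undefeated.

None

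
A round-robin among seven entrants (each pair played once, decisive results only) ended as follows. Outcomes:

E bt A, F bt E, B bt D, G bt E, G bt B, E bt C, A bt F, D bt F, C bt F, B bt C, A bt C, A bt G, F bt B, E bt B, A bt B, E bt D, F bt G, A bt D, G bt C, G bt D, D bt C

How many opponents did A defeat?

5

A's results: beat B, C, D, F, G; lost to E.
That is 5 wins.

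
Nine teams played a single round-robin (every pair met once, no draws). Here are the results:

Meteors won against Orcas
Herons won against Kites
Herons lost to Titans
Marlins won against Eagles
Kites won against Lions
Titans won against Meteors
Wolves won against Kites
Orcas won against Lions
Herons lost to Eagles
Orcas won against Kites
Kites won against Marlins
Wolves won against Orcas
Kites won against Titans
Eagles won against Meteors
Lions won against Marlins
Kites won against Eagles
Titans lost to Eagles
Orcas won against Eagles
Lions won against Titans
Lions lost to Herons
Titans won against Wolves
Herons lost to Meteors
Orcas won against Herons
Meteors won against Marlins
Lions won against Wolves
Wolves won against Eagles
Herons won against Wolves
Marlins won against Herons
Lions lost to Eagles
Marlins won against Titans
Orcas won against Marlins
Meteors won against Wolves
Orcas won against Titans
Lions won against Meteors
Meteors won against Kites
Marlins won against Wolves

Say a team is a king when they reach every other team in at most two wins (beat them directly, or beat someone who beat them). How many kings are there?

Titans reaches everyone (king).
Orcas reaches everyone (king).
Lions reaches everyone (king).
Kites cannot reach Orcas in two steps.
Meteors reaches everyone (king).
Wolves reaches everyone (king).
Herons reaches everyone (king).
Eagles reaches everyone (king).
Marlins reaches everyone (king).
Kings: Titans, Orcas, Lions, Meteors, Wolves, Herons, Eagles, Marlins — 8.

8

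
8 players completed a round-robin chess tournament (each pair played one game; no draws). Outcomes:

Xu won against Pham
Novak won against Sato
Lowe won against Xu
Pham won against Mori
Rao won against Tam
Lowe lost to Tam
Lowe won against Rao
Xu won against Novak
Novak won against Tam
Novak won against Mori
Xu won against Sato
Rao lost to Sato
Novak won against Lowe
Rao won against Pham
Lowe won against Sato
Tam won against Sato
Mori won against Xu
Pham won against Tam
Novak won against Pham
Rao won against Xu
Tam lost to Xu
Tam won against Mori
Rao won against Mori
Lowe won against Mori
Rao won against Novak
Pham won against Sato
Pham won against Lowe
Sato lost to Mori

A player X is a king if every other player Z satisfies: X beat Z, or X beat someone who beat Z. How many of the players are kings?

4

Pham cannot reach Novak in two steps.
Tam cannot reach Pham, Novak in two steps.
Xu reaches everyone (king).
Novak reaches everyone (king).
Lowe reaches everyone (king).
Sato cannot reach Lowe in two steps.
Rao reaches everyone (king).
Mori cannot reach Lowe in two steps.
Kings: Xu, Novak, Lowe, Rao — 4.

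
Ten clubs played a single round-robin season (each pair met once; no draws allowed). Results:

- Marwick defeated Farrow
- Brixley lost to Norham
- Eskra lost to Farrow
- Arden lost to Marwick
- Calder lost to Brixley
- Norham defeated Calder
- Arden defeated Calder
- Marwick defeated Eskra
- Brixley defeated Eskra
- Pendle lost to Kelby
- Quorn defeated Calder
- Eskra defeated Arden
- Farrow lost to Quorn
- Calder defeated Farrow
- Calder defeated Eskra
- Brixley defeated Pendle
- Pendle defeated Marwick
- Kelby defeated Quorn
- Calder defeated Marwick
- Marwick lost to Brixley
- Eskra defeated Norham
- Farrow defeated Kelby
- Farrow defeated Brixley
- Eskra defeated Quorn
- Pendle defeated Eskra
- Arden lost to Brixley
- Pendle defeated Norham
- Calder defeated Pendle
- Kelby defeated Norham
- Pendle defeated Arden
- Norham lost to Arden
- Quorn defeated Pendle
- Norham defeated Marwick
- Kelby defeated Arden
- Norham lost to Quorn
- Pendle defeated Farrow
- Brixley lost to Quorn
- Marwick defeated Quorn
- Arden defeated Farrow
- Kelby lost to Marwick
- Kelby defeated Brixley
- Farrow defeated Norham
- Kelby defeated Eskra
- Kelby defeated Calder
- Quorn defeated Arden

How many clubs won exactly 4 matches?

Win totals: Kelby 7, Calder 4, Eskra 3, Quorn 6, Farrow 4, Norham 3, Brixley 5, Arden 3, Pendle 5, Marwick 5.
Exactly 4: Calder, Farrow — 2 clubs.

2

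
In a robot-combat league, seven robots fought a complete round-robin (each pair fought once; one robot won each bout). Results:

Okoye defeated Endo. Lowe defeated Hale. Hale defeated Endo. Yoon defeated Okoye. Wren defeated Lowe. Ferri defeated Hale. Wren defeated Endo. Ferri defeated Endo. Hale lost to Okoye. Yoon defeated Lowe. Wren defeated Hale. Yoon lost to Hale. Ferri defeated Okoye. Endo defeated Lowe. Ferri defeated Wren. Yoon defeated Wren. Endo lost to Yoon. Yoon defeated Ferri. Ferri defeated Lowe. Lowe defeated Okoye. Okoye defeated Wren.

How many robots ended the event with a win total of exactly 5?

2

Win totals: Hale 2, Wren 3, Yoon 5, Lowe 2, Ferri 5, Okoye 3, Endo 1.
Exactly 5: Yoon, Ferri — 2 robots.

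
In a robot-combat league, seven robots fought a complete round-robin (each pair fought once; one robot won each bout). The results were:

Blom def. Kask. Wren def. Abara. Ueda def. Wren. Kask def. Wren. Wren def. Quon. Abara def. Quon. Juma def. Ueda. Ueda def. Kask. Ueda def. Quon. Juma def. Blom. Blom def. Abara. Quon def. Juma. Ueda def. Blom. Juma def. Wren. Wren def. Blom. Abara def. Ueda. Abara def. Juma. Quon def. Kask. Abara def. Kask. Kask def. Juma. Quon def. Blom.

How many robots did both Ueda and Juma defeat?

2

Ueda beat: Blom, Kask, Wren, Quon.
Juma beat: Blom, Wren, Ueda.
Both beat: Blom, Wren — 2.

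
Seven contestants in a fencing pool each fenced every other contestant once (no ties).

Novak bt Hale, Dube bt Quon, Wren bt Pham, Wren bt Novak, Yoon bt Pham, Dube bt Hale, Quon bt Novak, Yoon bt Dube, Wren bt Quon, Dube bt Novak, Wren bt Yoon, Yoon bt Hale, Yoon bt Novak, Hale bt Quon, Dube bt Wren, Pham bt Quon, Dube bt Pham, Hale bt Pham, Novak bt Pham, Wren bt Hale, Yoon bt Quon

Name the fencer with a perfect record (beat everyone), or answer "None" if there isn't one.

None

Highest win total is Yoon with 5 (out of 6 possible).
Yoon lost to Wren, so no fencer went undefeated.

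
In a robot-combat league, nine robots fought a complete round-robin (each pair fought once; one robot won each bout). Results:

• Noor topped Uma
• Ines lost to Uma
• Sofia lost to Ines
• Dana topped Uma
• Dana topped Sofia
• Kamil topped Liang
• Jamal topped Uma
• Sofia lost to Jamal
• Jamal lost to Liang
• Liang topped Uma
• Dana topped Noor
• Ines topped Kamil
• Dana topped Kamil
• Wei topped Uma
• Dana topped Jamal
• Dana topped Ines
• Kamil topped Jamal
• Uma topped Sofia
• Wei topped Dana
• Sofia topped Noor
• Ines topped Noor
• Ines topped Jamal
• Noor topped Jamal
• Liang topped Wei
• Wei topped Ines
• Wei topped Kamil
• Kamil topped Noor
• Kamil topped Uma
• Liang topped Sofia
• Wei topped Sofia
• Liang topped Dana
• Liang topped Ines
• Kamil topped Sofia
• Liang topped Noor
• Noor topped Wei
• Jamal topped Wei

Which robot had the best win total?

Win totals: Jamal 3, Liang 7, Sofia 1, Ines 4, Dana 6, Wei 5, Uma 2, Kamil 5, Noor 3.
Liang leads with 7 wins (next highest: 6).

Liang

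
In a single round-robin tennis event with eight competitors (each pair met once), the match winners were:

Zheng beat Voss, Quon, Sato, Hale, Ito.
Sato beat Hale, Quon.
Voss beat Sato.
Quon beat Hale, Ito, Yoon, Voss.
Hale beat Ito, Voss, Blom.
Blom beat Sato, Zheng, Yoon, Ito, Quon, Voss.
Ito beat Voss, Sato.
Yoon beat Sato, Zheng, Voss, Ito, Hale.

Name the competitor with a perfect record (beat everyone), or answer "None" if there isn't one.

None

Highest win total is Blom with 6 (out of 7 possible).
Blom lost to Hale, so no competitor went undefeated.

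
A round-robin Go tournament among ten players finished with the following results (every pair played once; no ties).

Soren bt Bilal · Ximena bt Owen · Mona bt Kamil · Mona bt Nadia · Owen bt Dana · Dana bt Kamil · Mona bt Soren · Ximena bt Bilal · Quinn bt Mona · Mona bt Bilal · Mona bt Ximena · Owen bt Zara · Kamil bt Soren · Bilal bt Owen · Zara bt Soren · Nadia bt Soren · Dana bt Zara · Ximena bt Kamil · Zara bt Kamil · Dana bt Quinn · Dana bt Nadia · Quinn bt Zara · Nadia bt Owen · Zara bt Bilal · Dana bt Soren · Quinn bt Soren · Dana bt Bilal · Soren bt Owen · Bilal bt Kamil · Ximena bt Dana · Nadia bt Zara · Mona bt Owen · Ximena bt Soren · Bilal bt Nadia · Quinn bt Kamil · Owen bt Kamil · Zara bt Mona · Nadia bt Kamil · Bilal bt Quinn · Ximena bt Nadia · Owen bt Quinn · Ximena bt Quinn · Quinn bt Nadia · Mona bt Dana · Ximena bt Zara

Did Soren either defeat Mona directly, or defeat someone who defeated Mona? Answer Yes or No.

Soren did not beat Mona directly.
Soren beat Owen, Bilal, but each of them lost to Mona. No two-step path.

No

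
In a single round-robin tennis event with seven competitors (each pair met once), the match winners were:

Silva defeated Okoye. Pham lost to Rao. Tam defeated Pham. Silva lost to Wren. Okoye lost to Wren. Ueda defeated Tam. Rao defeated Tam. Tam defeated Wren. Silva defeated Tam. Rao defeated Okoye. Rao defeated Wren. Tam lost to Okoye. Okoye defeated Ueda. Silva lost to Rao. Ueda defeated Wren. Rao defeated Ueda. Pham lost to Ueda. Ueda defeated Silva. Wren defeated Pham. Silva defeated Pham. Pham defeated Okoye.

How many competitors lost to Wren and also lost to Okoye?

Wren beat: Pham, Silva, Okoye.
Okoye beat: Tam, Ueda.
No one was beaten by both.

0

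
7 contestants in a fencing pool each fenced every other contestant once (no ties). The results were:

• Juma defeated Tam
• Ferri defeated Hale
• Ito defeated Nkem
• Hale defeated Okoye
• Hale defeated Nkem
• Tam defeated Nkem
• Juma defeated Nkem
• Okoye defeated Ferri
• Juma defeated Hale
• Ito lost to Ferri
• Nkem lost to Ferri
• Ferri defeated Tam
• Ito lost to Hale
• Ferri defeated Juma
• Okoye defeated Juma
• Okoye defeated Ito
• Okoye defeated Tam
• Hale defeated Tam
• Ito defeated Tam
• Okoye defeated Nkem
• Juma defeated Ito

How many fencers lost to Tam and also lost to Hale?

Tam beat: Nkem.
Hale beat: Tam, Ito, Nkem, Okoye.
Both beat: Nkem — 1.

1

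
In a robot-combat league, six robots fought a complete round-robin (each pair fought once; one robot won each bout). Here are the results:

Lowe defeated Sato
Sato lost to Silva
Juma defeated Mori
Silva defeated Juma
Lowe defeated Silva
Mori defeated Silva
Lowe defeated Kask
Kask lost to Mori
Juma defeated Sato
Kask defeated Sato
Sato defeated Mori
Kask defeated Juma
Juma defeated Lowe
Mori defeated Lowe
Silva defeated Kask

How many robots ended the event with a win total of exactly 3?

Win totals: Sato 1, Kask 2, Lowe 3, Silva 3, Mori 3, Juma 3.
Exactly 3: Lowe, Silva, Mori, Juma — 4 robots.

4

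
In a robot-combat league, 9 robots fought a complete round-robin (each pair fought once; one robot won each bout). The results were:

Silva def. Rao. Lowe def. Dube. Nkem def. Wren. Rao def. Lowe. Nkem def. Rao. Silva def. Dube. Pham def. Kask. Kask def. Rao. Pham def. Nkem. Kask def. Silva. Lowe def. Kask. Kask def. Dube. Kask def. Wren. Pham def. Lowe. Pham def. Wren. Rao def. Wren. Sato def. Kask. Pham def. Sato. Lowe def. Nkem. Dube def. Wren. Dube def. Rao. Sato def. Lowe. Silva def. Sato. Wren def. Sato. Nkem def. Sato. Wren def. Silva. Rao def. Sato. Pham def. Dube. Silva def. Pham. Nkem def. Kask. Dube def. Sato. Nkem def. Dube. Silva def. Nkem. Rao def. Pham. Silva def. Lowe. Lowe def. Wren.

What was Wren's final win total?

2

Wren's results: beat Sato, Silva; lost to Lowe, Nkem, Pham, Rao, Dube, Kask.
That is 2 wins.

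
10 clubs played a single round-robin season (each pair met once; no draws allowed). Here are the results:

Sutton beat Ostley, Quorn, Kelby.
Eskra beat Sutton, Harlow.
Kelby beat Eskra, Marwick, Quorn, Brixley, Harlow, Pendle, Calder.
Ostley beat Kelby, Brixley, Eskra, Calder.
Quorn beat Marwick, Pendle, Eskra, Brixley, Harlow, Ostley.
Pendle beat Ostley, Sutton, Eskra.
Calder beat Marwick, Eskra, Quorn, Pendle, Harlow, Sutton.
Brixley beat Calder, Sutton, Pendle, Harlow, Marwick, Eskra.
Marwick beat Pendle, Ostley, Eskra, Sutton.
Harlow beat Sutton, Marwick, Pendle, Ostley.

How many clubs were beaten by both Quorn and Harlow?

3

Quorn beat: Marwick, Eskra, Brixley, Pendle, Ostley, Harlow.
Harlow beat: Marwick, Pendle, Sutton, Ostley.
Both beat: Marwick, Pendle, Ostley — 3.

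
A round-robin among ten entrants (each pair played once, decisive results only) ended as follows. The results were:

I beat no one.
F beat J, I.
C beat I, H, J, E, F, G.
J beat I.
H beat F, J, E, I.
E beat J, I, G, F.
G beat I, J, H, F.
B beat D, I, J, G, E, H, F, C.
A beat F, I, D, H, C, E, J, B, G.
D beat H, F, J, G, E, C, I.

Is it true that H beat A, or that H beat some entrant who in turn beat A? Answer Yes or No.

H did not beat A directly.
H beat E, F, I, J, but each of them lost to A. No two-step path.

No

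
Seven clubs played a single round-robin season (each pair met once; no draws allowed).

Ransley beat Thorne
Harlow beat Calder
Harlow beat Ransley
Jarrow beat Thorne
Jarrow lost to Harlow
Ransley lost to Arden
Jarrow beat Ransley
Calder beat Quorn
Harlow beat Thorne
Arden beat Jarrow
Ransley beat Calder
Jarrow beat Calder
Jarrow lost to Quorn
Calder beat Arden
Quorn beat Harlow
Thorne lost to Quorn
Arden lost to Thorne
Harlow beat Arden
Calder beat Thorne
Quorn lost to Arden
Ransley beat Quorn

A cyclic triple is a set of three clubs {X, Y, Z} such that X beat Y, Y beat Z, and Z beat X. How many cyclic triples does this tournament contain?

Win totals: Jarrow 3, Thorne 1, Ransley 3, Harlow 5, Quorn 3, Calder 3, Arden 3.
A club with w wins dominates both others in C(w,2) triples; summing gives 3 + 0 + 3 + 10 + 3 + 3 + 3 = 25 transitive triples.
Total triples C(7,3) = 35, so cyclic triples = 35 − 25 = 10.

10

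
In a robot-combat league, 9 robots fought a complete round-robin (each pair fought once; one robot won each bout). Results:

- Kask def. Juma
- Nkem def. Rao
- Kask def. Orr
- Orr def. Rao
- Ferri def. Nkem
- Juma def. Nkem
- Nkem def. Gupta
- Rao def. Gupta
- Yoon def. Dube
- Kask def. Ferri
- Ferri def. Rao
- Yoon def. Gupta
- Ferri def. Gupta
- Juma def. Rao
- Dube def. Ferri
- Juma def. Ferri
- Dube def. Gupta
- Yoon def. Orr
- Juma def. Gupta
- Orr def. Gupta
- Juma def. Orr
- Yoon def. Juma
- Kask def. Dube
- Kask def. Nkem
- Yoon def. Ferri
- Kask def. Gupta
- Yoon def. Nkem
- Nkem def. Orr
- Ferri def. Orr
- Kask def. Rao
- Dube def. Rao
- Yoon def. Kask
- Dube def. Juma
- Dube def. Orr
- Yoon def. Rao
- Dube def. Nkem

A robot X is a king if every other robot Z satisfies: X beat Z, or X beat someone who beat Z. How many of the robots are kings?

Dube cannot reach Yoon, Kask in two steps.
Rao cannot reach Dube, Ferri, Juma, Nkem, Yoon, Orr, Kask in two steps.
Ferri cannot reach Dube, Juma, Yoon, Kask in two steps.
Juma cannot reach Dube, Yoon, Kask in two steps.
Nkem cannot reach Dube, Ferri, Juma, Yoon, Kask in two steps.
Yoon reaches everyone (king).
Orr cannot reach Dube, Ferri, Juma, Nkem, Yoon, Kask in two steps.
Gupta cannot reach Dube, Rao, Ferri, Juma, Nkem, Yoon, Orr, Kask in two steps.
Kask cannot reach Yoon in two steps.
Kings: Yoon — 1.

1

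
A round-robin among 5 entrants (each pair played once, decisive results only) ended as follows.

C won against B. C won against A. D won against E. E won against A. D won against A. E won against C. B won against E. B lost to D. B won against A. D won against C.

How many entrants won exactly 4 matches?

1

Win totals: A 0, B 2, C 2, D 4, E 2.
Exactly 4: D — 1 entrant.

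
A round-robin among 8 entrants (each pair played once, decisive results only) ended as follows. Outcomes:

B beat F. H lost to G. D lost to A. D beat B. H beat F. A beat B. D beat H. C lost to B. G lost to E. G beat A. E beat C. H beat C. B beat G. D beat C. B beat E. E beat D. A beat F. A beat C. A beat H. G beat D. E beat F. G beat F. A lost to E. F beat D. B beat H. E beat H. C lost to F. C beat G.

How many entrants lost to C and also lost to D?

C beat: G.
D beat: B, C, H.
No one was beaten by both.

0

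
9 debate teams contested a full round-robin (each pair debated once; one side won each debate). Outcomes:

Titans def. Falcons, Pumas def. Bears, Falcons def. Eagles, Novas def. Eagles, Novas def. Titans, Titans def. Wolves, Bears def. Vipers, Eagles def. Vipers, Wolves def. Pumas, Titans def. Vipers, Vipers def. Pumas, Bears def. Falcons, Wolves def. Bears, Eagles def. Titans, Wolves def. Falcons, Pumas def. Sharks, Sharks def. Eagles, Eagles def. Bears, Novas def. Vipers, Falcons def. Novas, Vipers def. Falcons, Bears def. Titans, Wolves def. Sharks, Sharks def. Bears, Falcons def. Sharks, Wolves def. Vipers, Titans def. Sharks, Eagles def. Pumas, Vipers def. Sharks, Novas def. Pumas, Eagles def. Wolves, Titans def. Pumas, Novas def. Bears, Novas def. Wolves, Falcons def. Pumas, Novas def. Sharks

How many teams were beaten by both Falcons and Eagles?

Falcons beat: Sharks, Pumas, Novas, Eagles.
Eagles beat: Bears, Vipers, Pumas, Titans, Wolves.
Both beat: Pumas — 1.

1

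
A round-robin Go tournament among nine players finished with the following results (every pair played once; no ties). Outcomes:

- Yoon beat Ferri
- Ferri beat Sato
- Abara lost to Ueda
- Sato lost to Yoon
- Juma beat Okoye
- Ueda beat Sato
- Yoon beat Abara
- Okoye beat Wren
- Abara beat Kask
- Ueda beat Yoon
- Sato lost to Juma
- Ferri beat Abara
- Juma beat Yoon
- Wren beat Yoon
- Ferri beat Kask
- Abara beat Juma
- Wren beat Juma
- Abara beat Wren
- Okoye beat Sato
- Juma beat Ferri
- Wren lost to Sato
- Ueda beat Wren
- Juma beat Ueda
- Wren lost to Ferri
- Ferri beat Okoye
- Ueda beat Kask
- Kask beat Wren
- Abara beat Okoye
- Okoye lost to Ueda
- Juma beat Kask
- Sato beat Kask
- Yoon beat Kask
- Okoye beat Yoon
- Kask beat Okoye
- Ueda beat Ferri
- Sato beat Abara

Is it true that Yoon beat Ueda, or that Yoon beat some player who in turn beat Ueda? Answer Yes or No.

No

Yoon did not beat Ueda directly.
Yoon beat Abara, Kask, Ferri, Sato, but each of them lost to Ueda. No two-step path.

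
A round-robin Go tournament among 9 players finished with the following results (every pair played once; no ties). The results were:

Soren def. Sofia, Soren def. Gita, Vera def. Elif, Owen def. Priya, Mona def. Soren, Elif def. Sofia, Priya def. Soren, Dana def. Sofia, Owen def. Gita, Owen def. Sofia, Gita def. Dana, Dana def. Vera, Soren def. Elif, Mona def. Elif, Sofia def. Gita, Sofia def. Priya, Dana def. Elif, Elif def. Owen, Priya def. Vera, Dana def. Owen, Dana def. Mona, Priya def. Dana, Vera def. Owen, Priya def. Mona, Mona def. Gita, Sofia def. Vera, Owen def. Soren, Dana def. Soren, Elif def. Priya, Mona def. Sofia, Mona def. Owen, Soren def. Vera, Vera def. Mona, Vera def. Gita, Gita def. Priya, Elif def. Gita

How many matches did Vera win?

4

Vera's results: beat Gita, Owen, Mona, Elif; lost to Priya, Dana, Soren, Sofia.
That is 4 wins.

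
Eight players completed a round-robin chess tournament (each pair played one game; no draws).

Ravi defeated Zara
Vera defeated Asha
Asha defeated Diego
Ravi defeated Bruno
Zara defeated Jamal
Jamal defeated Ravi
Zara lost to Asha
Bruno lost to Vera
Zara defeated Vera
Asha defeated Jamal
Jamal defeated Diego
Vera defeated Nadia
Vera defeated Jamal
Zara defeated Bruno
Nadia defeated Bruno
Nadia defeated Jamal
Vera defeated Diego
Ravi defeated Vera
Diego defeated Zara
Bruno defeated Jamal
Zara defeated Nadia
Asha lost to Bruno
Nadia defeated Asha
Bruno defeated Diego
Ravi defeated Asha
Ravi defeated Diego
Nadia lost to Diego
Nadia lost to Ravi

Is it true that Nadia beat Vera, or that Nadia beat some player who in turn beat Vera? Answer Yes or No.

Nadia did not beat Vera directly.
Nadia beat Asha, Jamal, Bruno, but each of them lost to Vera. No two-step path.

No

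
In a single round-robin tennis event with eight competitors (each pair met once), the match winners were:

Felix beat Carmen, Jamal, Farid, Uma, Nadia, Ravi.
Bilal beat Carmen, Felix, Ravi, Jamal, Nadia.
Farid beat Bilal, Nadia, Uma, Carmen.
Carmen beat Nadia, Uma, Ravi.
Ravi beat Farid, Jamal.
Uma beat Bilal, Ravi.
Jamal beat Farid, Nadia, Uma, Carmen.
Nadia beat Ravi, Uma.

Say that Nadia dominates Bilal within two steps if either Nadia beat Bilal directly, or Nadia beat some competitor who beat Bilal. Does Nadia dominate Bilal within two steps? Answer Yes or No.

Yes

Nadia did not beat Bilal directly.
Nadia beat Uma, Ravi. Of those, Uma beat Bilal.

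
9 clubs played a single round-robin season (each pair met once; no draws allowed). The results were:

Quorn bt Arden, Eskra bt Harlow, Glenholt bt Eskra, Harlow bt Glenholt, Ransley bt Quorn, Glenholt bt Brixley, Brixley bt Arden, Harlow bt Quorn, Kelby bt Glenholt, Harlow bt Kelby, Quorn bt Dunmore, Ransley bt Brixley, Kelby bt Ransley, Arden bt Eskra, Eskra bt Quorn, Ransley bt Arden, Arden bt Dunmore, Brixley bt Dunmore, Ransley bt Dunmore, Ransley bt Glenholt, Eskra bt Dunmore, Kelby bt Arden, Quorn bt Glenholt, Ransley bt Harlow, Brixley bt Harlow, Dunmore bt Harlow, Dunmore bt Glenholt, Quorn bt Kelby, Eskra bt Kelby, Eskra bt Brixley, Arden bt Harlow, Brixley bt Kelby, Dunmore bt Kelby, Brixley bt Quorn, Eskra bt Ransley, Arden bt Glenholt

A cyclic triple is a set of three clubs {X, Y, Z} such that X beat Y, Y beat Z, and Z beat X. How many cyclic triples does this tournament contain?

22

Win totals: Brixley 5, Eskra 6, Kelby 3, Glenholt 2, Ransley 6, Harlow 3, Quorn 4, Dunmore 3, Arden 4.
A club with w wins dominates both others in C(w,2) triples; summing gives 10 + 15 + 3 + 1 + 15 + 3 + 6 + 3 + 6 = 62 transitive triples.
Total triples C(9,3) = 84, so cyclic triples = 84 − 62 = 22.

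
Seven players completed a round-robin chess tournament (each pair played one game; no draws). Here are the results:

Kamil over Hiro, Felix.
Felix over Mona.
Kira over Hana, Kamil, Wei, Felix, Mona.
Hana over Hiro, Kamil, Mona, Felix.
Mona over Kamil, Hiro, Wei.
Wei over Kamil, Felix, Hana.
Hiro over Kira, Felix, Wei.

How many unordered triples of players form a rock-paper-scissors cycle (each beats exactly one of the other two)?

Win totals: Kira 5, Hana 4, Mona 3, Felix 1, Wei 3, Hiro 3, Kamil 2.
A player with w wins dominates both others in C(w,2) triples; summing gives 10 + 6 + 3 + 0 + 3 + 3 + 1 = 26 transitive triples.
Total triples C(7,3) = 35, so cyclic triples = 35 − 26 = 9.

9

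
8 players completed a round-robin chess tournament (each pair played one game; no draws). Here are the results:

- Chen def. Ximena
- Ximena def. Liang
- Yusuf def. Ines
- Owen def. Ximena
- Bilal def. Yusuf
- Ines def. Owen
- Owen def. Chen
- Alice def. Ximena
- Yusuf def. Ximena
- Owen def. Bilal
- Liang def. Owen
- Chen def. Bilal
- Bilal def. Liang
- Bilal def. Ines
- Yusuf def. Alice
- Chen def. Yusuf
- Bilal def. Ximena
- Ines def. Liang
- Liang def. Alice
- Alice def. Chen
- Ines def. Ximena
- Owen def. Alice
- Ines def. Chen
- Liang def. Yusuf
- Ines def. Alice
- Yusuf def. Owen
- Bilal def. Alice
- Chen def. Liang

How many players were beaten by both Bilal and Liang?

Bilal beat: Alice, Yusuf, Liang, Ines, Ximena.
Liang beat: Alice, Owen, Yusuf.
Both beat: Alice, Yusuf — 2.

2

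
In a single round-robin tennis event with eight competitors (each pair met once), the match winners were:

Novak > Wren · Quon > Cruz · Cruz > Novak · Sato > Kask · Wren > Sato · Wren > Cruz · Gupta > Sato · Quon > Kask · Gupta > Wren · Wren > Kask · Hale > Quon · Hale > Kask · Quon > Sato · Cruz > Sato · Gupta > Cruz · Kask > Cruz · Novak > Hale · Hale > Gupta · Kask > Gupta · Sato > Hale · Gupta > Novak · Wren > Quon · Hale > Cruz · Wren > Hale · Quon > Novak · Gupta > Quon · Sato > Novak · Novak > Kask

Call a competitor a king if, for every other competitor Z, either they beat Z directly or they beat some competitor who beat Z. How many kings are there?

6

Cruz cannot reach Quon, Gupta in two steps.
Quon reaches everyone (king).
Gupta reaches everyone (king).
Novak reaches everyone (king).
Sato reaches everyone (king).
Kask cannot reach Hale in two steps.
Wren reaches everyone (king).
Hale reaches everyone (king).
Kings: Quon, Gupta, Novak, Sato, Wren, Hale — 6.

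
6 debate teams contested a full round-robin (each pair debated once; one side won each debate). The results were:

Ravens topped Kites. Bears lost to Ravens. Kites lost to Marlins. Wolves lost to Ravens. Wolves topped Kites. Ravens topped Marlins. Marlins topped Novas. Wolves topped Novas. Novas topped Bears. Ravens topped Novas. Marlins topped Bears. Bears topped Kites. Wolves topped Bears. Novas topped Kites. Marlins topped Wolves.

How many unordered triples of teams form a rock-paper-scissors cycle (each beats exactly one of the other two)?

Win totals: Ravens 5, Kites 0, Wolves 3, Novas 2, Bears 1, Marlins 4.
A team with w wins dominates both others in C(w,2) triples; summing gives 10 + 0 + 3 + 1 + 0 + 6 = 20 transitive triples.
Total triples C(6,3) = 20, so cyclic triples = 20 − 20 = 0.

0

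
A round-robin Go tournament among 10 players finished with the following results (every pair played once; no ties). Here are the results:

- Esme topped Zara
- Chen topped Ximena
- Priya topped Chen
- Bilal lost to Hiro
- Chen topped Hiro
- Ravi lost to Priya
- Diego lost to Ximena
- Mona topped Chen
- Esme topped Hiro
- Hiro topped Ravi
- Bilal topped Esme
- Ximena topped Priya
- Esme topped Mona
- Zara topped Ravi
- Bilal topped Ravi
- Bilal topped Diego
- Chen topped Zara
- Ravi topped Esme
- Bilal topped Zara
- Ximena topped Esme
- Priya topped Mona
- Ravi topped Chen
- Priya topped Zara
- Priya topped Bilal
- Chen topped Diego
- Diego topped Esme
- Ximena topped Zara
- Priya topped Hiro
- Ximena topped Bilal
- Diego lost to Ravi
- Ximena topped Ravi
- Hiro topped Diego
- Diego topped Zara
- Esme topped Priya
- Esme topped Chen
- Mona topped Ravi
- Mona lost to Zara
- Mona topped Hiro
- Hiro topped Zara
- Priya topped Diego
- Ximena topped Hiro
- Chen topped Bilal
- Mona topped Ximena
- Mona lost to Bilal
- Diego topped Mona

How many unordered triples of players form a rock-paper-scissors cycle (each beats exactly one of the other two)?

Win totals: Mona 4, Priya 7, Ximena 7, Chen 5, Diego 3, Esme 5, Zara 2, Ravi 3, Bilal 5, Hiro 4.
A player with w wins dominates both others in C(w,2) triples; summing gives 6 + 21 + 21 + 10 + 3 + 10 + 1 + 3 + 10 + 6 = 91 transitive triples.
Total triples C(10,3) = 120, so cyclic triples = 120 − 91 = 29.

29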